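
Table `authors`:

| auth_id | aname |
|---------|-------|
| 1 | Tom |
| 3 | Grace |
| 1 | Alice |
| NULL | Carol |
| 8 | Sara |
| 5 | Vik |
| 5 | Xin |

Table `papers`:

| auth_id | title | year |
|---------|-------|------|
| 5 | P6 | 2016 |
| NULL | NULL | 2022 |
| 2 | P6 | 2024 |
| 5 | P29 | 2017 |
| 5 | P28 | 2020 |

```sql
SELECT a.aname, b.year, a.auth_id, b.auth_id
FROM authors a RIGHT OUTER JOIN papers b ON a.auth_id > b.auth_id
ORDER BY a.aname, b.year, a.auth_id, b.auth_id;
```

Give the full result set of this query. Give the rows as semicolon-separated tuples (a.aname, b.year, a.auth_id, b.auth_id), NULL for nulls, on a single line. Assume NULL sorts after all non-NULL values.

(Grace, 2024, 3, 2); (Sara, 2016, 8, 5); (Sara, 2017, 8, 5); (Sara, 2020, 8, 5); (Sara, 2024, 8, 2); (Vik, 2024, 5, 2); (Xin, 2024, 5, 2); (NULL, 2022, NULL, NULL)

RIGHT JOIN keeps every row from `papers`; unmatched rows get NULL for `authors`'s columns.
Matching on a.auth_id > b.auth_id. A NULL in a compared column never satisfies the condition.
- a[0] auth_id=1 → no match.
- a[1] auth_id=3 → 1 match(es) in b → 1 row(s).
- a[2] auth_id=1 → no match.
- a[3] auth_id=NULL → no match.
- a[4] auth_id=8 → 4 match(es) in b → 4 row(s).
- a[5] auth_id=5 → 1 match(es) in b → 1 row(s).
- a[6] auth_id=5 → 1 match(es) in b → 1 row(s).
- plus 1 unmatched b row(s), each kept with NULL a columns.
After projecting and ordering:
a.aname | b.year | a.auth_id | b.auth_id
Grace | 2024 | 3 | 2
Sara | 2016 | 8 | 5
Sara | 2017 | 8 | 5
Sara | 2020 | 8 | 5
Sara | 2024 | 8 | 2
Vik | 2024 | 5 | 2
Xin | 2024 | 5 | 2
NULL | 2022 | NULL | NULL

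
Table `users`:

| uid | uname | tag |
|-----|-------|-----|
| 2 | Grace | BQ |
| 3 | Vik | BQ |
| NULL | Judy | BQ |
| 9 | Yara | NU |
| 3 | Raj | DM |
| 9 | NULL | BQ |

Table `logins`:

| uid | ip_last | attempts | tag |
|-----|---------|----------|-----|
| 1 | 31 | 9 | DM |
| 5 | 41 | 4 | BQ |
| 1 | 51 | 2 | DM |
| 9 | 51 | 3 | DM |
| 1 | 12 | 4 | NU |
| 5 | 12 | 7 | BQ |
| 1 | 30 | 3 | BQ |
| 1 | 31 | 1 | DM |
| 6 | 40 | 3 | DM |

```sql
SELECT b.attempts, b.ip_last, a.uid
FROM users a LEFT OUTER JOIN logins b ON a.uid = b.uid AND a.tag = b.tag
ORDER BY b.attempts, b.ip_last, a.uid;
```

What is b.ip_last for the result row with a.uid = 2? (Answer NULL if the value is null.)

NULL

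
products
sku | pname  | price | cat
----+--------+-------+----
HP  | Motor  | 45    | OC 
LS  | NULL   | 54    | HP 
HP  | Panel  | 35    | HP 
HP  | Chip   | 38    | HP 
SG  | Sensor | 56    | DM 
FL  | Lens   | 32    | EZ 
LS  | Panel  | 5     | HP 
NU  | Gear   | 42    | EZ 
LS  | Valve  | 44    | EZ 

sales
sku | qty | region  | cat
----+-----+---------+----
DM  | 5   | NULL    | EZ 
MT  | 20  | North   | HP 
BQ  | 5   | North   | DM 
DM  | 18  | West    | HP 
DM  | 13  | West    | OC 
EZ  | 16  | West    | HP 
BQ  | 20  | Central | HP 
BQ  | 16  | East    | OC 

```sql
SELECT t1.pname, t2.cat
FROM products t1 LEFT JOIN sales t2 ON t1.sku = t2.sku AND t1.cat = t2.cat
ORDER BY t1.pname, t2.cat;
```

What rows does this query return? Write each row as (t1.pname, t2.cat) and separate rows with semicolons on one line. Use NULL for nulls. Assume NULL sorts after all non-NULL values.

(Chip, NULL); (Gear, NULL); (Lens, NULL); (Motor, NULL); (Panel, NULL); (Panel, NULL); (Sensor, NULL); (Valve, NULL); (NULL, NULL)

LEFT JOIN keeps every row from `products`; unmatched rows get NULL for `sales`'s columns.
Matching on t1.sku = t2.sku AND t1.cat = t2.cat.
- t1[0] sku=HP, cat=OC → no match; kept with NULLs on the t2 side.
- t1[1] sku=LS, cat=HP → no match; kept with NULLs on the t2 side.
- t1[2] sku=HP, cat=HP → no match; kept with NULLs on the t2 side.
- t1[3] sku=HP, cat=HP → no match; kept with NULLs on the t2 side.
- t1[4] sku=SG, cat=DM → no match; kept with NULLs on the t2 side.
- t1[5] sku=FL, cat=EZ → no match; kept with NULLs on the t2 side.
- t1[6] sku=LS, cat=HP → no match; kept with NULLs on the t2 side.
- t1[7] sku=NU, cat=EZ → no match; kept with NULLs on the t2 side.
- t1[8] sku=LS, cat=EZ → no match; kept with NULLs on the t2 side.
After projecting and ordering:
t1.pname | t2.cat
Chip | NULL
Gear | NULL
Lens | NULL
Motor | NULL
Panel | NULL
Panel | NULL
Sensor | NULL
Valve | NULL
NULL | NULL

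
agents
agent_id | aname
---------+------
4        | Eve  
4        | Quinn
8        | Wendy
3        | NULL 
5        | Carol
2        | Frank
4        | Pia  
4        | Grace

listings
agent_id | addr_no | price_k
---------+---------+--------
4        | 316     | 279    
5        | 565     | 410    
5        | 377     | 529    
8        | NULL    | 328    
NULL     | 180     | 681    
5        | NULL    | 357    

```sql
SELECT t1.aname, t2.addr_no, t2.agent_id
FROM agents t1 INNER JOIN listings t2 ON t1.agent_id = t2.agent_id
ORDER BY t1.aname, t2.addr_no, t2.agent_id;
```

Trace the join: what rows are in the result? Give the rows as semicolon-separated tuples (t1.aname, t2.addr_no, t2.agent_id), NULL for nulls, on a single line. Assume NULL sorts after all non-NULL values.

(Carol, 377, 5); (Carol, 565, 5); (Carol, NULL, 5); (Eve, 316, 4); (Grace, 316, 4); (Pia, 316, 4); (Quinn, 316, 4); (Wendy, NULL, 8)

INNER JOIN keeps only pairs where the ON condition holds.
Matching on t1.agent_id = t2.agent_id. A NULL in a compared column never satisfies the condition.
Matched pairs: 8.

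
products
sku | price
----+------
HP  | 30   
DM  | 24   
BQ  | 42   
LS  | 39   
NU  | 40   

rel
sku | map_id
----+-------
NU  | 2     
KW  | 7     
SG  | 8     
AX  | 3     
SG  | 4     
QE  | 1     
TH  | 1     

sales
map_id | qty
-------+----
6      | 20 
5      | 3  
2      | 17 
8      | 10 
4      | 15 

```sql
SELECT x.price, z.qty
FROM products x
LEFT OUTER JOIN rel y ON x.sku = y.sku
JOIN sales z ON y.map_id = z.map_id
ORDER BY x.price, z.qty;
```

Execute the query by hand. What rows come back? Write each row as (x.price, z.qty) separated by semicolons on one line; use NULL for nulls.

(40, 17)

Step 1 — x LEFT JOIN y on sku → 5 row(s).
Then INNER JOIN `sales z` on map_id: keep only rows whose y.map_id appears in z.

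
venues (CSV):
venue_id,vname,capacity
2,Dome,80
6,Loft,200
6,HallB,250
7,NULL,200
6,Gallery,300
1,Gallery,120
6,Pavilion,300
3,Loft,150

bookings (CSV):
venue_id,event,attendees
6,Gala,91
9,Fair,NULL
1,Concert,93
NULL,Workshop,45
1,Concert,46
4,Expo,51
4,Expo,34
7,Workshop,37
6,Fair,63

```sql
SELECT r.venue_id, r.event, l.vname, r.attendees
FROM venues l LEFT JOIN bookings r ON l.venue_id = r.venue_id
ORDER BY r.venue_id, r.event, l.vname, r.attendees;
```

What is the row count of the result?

LEFT JOIN keeps every row from `venues`; unmatched rows get NULL for `bookings`'s columns.
Matching on l.venue_id = r.venue_id. A NULL in a compared column never satisfies the condition.
Matched pairs: 11; unmatched l rows kept: 2.
Total: 11 matched + 2 padded = 13 rows.

13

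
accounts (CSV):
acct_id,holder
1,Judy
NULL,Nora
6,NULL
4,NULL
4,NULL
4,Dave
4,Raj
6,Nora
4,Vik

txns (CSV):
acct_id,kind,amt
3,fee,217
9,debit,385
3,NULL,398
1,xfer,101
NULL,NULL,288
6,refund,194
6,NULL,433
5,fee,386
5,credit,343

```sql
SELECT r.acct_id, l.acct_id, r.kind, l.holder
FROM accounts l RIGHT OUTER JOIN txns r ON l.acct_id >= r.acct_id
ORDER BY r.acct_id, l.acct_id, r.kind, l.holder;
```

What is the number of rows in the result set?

32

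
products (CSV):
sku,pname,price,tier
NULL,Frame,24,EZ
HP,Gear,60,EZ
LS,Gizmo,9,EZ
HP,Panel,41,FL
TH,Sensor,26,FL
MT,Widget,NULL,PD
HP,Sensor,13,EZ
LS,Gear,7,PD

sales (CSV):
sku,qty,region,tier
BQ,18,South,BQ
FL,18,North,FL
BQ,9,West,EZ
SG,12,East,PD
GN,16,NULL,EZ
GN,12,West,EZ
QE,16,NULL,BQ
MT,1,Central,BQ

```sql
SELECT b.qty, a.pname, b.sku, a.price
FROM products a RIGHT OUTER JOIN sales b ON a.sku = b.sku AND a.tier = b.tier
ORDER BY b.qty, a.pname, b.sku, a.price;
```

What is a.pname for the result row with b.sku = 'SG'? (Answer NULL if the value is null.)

NULL

RIGHT JOIN keeps every row from `sales`; unmatched rows get NULL for `products`'s columns.
Matching on a.sku = b.sku AND a.tier = b.tier. A NULL in a compared column never satisfies the condition.
Matched pairs: 0; unmatched b rows kept: 8.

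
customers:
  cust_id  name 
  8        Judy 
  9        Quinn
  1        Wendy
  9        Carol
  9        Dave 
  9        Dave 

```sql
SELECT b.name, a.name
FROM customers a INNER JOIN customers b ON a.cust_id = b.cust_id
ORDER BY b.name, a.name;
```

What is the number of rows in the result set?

18

INNER JOIN keeps only pairs where the ON condition holds.
Matching on a.cust_id = b.cust_id.
- a row (cust_id=8): matches 1 b row(s) → 1 output row(s).
- a row (cust_id=9): matches 4 b row(s) → 4 output row(s).
- a row (cust_id=1): matches 1 b row(s) → 1 output row(s).
- a row (cust_id=9): matches 4 b row(s) → 4 output row(s).
- a row (cust_id=9): matches 4 b row(s) → 4 output row(s).
- a row (cust_id=9): matches 4 b row(s) → 4 output row(s).
Total: 18 rows.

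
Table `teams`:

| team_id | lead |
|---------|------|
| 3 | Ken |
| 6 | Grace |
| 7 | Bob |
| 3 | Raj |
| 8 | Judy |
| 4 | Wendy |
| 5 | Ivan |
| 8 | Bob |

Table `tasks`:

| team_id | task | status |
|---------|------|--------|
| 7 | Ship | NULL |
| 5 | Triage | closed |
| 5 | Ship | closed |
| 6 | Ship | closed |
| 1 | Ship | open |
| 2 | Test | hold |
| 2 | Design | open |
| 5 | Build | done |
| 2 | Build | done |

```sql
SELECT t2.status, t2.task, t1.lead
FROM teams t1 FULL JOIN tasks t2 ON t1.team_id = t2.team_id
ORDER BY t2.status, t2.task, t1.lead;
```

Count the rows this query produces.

14

FULL OUTER JOIN keeps every row from both sides; unmatched rows get NULL for the other side's columns.
Matching on t1.team_id = t2.team_id.
Matched pairs: 5; unmatched t1 rows kept: 5; unmatched t2 rows kept: 4.
Total: 5 matched + 9 padded = 14 rows.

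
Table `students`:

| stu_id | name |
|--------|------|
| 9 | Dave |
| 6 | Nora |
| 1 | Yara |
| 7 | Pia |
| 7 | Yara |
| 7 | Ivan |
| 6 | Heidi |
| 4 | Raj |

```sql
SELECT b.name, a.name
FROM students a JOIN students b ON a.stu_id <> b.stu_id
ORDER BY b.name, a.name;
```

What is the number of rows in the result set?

INNER JOIN keeps only pairs where the ON condition holds.
Matching on a.stu_id <> b.stu_id.
- a[0] stu_id=9 → 7 match(es) in b → 7 row(s).
- a[1] stu_id=6 → 6 match(es) in b → 6 row(s).
- a[2] stu_id=1 → 7 match(es) in b → 7 row(s).
- a[3] stu_id=7 → 5 match(es) in b → 5 row(s).
- a[4] stu_id=7 → 5 match(es) in b → 5 row(s).
- a[5] stu_id=7 → 5 match(es) in b → 5 row(s).
- a[6] stu_id=6 → 6 match(es) in b → 6 row(s).
- a[7] stu_id=4 → 7 match(es) in b → 7 row(s).
Total: 48 rows.

48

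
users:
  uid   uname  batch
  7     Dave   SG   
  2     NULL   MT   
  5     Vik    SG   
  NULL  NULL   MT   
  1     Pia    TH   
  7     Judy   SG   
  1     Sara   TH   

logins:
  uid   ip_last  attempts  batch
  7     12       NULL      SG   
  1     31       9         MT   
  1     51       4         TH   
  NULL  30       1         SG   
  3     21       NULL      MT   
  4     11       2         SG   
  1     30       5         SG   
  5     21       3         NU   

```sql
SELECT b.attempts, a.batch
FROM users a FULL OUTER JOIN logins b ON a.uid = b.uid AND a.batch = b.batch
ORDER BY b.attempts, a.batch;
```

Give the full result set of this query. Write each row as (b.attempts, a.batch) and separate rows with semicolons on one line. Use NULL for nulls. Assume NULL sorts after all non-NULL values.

(1, NULL); (2, NULL); (3, NULL); (4, TH); (4, TH); (5, NULL); (9, NULL); (NULL, MT); (NULL, MT); (NULL, SG); (NULL, SG); (NULL, SG); (NULL, NULL)

FULL OUTER JOIN keeps every row from both sides; unmatched rows get NULL for the other side's columns.
Matching on a.uid = b.uid AND a.batch = b.batch. A NULL in a compared column never satisfies the condition.
Matched pairs: 4; unmatched a rows kept: 3; unmatched b rows kept: 6.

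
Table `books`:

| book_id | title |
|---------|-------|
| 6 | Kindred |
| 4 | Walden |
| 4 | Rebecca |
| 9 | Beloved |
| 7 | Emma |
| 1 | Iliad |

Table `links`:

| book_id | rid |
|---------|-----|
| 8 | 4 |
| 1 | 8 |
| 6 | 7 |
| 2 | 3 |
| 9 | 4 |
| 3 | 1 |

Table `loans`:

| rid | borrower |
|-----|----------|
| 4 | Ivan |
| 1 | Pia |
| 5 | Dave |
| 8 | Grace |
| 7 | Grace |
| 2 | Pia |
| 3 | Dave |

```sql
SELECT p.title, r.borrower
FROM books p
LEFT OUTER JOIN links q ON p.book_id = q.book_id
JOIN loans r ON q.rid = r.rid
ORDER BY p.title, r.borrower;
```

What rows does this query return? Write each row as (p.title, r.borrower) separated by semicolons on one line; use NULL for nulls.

Joins associate left-to-right: books LEFT JOIN links on book_id gives 6 intermediate row(s).
Then INNER JOIN `loans r` on rid: keep only rows whose q.rid appears in r.

(Beloved, Ivan); (Iliad, Grace); (Kindred, Grace)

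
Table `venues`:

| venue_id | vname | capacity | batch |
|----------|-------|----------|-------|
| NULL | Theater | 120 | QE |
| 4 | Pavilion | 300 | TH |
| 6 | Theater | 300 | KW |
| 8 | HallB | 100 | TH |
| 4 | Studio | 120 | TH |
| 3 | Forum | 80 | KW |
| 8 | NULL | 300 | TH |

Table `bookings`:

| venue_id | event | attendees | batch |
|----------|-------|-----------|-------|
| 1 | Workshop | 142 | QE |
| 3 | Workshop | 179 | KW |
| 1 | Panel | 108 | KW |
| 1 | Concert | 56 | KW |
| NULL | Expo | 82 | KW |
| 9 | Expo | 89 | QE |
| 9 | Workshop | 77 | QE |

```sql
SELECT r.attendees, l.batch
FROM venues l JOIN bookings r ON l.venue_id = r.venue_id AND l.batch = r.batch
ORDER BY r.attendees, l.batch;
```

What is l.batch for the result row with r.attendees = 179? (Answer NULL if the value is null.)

KW

INNER JOIN keeps only pairs where the ON condition holds.
Matching on l.venue_id = r.venue_id AND l.batch = r.batch. A NULL in a compared column never satisfies the condition.
- l (venue_id=NULL, batch=QE) has no partner → excluded.
- l (venue_id=4, batch=TH) has no partner → excluded.
- l (venue_id=6, batch=KW) has no partner → excluded.
- l (venue_id=8, batch=TH) has no partner → excluded.
- l (venue_id=4, batch=TH) has no partner → excluded.
- l (venue_id=3, batch=KW) pairs with 1 row(s) of r.
- l (venue_id=8, batch=TH) has no partner → excluded.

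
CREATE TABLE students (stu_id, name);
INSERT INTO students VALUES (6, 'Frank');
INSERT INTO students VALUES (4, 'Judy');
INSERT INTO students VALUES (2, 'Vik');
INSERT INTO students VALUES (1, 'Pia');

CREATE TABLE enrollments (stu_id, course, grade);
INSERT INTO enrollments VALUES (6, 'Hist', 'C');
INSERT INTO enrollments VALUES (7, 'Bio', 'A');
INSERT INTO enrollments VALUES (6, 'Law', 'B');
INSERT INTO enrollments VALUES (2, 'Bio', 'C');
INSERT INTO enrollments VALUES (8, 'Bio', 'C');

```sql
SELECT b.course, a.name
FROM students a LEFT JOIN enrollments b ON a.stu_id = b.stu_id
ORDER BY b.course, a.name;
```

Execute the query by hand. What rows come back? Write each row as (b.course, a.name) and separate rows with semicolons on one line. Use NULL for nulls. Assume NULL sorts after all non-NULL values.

(Bio, Vik); (Hist, Frank); (Law, Frank); (NULL, Judy); (NULL, Pia)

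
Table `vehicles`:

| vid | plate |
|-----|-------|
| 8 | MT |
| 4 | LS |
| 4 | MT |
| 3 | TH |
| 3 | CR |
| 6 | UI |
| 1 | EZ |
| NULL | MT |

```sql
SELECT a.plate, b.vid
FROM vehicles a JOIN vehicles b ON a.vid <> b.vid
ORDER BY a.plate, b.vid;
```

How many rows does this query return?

38

INNER JOIN keeps only pairs where the ON condition holds.
Matching on a.vid <> b.vid. A NULL in a compared column never satisfies the condition.
- a[0] vid=8 → 6 match(es) in b → 6 row(s).
- a[1] vid=4 → 5 match(es) in b → 5 row(s).
- a[2] vid=4 → 5 match(es) in b → 5 row(s).
- a[3] vid=3 → 5 match(es) in b → 5 row(s).
- a[4] vid=3 → 5 match(es) in b → 5 row(s).
- a[5] vid=6 → 6 match(es) in b → 6 row(s).
- a[6] vid=1 → 6 match(es) in b → 6 row(s).
- a[7] vid=NULL → no match; dropped.
Total: 38 rows.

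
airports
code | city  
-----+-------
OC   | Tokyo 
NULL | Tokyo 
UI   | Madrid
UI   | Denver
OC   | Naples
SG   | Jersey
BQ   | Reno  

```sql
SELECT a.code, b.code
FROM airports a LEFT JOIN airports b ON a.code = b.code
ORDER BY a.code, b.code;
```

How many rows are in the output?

11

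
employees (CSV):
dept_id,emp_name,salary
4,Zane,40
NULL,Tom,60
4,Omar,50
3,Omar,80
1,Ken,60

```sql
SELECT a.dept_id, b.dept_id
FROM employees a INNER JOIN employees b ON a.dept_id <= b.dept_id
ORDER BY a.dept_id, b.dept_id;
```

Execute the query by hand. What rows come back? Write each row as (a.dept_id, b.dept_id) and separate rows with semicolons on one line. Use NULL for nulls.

(1, 1); (1, 3); (1, 4); (1, 4); (3, 3); (3, 4); (3, 4); (4, 4); (4, 4); (4, 4); (4, 4)

INNER JOIN keeps only pairs where the ON condition holds.
Matching on a.dept_id <= b.dept_id. A NULL in a compared column never satisfies the condition.
- a (dept_id=4) pairs with 2 row(s) of b.
- a (dept_id=NULL) has no partner → excluded.
- a (dept_id=4) pairs with 2 row(s) of b.
- a (dept_id=3) pairs with 3 row(s) of b.
- a (dept_id=1) pairs with 4 row(s) of b.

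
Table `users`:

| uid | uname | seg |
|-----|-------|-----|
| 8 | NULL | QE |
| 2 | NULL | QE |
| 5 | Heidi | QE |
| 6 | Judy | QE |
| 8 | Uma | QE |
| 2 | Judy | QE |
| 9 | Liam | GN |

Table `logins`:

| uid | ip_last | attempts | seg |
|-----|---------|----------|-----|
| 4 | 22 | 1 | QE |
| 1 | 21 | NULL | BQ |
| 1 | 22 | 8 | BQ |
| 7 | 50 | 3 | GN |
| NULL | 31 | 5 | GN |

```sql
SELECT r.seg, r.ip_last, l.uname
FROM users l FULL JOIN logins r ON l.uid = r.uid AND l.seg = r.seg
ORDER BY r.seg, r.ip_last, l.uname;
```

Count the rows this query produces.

FULL OUTER JOIN keeps every row from both sides; unmatched rows get NULL for the other side's columns.
Matching on l.uid = r.uid AND l.seg = r.seg. A NULL in a compared column never satisfies the condition.
Matched pairs: 0; unmatched l rows kept: 7; unmatched r rows kept: 5.
Total: 0 matched + 12 padded = 12 rows.

12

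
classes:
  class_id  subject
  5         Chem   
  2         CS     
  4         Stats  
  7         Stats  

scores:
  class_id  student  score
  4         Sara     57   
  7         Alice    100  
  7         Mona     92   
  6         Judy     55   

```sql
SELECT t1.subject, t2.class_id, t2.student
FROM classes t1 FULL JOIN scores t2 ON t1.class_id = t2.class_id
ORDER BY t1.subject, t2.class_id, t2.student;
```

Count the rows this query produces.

FULL OUTER JOIN keeps every row from both sides; unmatched rows get NULL for the other side's columns.
Matching on t1.class_id = t2.class_id.
Matched pairs: 3; unmatched t1 rows kept: 2; unmatched t2 rows kept: 1.
Total: 3 matched + 3 padded = 6 rows.

6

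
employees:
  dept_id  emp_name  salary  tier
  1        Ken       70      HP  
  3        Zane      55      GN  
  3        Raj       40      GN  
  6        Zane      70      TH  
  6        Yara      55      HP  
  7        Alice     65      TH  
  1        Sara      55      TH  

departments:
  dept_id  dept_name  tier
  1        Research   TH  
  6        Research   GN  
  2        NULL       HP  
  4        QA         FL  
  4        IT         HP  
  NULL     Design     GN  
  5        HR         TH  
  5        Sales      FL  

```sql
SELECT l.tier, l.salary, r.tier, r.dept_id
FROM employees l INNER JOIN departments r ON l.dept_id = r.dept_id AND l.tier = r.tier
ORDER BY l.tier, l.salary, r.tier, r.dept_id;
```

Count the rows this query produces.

INNER JOIN keeps only pairs where the ON condition holds.
Matching on l.dept_id = r.dept_id AND l.tier = r.tier. A NULL in a compared column never satisfies the condition.
- l row (dept_id=1, tier=HP): no match → dropped.
- l row (dept_id=3, tier=GN): no match → dropped.
- l row (dept_id=3, tier=GN): no match → dropped.
- l row (dept_id=6, tier=TH): no match → dropped.
- l row (dept_id=6, tier=HP): no match → dropped.
- l row (dept_id=7, tier=TH): no match → dropped.
- l row (dept_id=1, tier=TH): matches 1 r row(s) → 1 output row(s).
Total: 1 rows.

1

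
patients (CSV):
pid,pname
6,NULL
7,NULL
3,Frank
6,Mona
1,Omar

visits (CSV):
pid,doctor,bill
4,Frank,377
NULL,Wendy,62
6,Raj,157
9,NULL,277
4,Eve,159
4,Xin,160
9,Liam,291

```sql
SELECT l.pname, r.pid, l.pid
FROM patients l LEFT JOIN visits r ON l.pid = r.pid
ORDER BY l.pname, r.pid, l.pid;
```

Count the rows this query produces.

LEFT JOIN keeps every row from `patients`; unmatched rows get NULL for `visits`'s columns.
Matching on l.pid = r.pid. A NULL in a compared column never satisfies the condition.
- l (pid=6) pairs with 1 row(s) of r.
- l (pid=7) has no partner → padded with NULL.
- l (pid=3) has no partner → padded with NULL.
- l (pid=6) pairs with 1 row(s) of r.
- l (pid=1) has no partner → padded with NULL.
Total: 2 matched + 3 padded = 5 rows.

5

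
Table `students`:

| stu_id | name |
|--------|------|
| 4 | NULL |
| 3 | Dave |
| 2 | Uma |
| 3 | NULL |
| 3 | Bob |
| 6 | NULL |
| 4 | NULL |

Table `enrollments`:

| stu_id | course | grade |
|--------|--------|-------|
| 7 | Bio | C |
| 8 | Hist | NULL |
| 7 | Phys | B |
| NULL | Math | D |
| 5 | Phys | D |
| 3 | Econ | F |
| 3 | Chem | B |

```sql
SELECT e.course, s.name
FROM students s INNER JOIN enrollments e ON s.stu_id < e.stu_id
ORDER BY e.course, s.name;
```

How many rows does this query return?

29

INNER JOIN keeps only pairs where the ON condition holds.
Matching on s.stu_id < e.stu_id. A NULL in a compared column never satisfies the condition.
- s row (stu_id=4): matches 4 e row(s) → 4 output row(s).
- s row (stu_id=3): matches 4 e row(s) → 4 output row(s).
- s row (stu_id=2): matches 6 e row(s) → 6 output row(s).
- s row (stu_id=3): matches 4 e row(s) → 4 output row(s).
- s row (stu_id=3): matches 4 e row(s) → 4 output row(s).
- s row (stu_id=6): matches 3 e row(s) → 3 output row(s).
- s row (stu_id=4): matches 4 e row(s) → 4 output row(s).
Total: 29 rows.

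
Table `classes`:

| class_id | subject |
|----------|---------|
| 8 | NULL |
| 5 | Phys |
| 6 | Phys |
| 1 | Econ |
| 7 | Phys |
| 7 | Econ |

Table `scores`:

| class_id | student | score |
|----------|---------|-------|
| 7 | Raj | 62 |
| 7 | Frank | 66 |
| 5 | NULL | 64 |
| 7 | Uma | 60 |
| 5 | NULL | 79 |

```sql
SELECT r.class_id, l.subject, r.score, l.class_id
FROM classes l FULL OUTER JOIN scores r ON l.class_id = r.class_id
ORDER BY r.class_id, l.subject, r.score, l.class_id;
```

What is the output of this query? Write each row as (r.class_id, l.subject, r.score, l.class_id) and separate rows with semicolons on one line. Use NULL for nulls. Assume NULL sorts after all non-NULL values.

(5, Phys, 64, 5); (5, Phys, 79, 5); (7, Econ, 60, 7); (7, Econ, 62, 7); (7, Econ, 66, 7); (7, Phys, 60, 7); (7, Phys, 62, 7); (7, Phys, 66, 7); (NULL, Econ, NULL, 1); (NULL, Phys, NULL, 6); (NULL, NULL, NULL, 8)

FULL OUTER JOIN keeps every row from both sides; unmatched rows get NULL for the other side's columns.
Matching on l.class_id = r.class_id.
- l row (class_id=8): no match → kept, r columns NULL.
- l row (class_id=5): matches 2 r row(s) → 2 output row(s).
- l row (class_id=6): no match → kept, r columns NULL.
- l row (class_id=1): no match → kept, r columns NULL.
- l row (class_id=7): matches 3 r row(s) → 3 output row(s).
- l row (class_id=7): matches 3 r row(s) → 3 output row(s).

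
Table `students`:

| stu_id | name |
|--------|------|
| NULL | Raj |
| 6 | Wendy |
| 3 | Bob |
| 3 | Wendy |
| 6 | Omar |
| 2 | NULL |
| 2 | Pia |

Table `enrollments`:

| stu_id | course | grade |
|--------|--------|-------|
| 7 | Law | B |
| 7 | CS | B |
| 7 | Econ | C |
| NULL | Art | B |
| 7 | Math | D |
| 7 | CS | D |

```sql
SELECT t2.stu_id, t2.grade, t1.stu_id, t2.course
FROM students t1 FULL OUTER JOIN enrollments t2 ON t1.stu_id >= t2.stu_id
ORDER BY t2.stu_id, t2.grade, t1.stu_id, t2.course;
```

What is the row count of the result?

13

FULL OUTER JOIN keeps every row from both sides; unmatched rows get NULL for the other side's columns.
Matching on t1.stu_id >= t2.stu_id. A NULL in a compared column never satisfies the condition.
Matched pairs: 0; unmatched t1 rows kept: 7; unmatched t2 rows kept: 6.
Total: 0 matched + 13 padded = 13 rows.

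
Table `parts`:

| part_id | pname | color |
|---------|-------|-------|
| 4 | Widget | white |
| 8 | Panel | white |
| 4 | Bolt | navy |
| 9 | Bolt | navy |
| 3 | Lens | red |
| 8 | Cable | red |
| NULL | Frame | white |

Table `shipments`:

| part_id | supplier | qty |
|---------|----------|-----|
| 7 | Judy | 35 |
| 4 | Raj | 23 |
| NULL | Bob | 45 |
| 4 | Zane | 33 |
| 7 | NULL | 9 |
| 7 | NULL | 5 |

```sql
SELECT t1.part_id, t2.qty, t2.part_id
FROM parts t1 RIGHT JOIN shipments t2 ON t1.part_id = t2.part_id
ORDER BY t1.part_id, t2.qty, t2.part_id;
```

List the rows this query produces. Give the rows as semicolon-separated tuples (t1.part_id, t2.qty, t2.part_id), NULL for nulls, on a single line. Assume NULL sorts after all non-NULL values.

RIGHT JOIN keeps every row from `shipments`; unmatched rows get NULL for `parts`'s columns.
Matching on t1.part_id = t2.part_id. A NULL in a compared column never satisfies the condition.
Matched pairs: 4; unmatched t2 rows kept: 4.

(4, 23, 4); (4, 23, 4); (4, 33, 4); (4, 33, 4); (NULL, 5, 7); (NULL, 9, 7); (NULL, 35, 7); (NULL, 45, NULL)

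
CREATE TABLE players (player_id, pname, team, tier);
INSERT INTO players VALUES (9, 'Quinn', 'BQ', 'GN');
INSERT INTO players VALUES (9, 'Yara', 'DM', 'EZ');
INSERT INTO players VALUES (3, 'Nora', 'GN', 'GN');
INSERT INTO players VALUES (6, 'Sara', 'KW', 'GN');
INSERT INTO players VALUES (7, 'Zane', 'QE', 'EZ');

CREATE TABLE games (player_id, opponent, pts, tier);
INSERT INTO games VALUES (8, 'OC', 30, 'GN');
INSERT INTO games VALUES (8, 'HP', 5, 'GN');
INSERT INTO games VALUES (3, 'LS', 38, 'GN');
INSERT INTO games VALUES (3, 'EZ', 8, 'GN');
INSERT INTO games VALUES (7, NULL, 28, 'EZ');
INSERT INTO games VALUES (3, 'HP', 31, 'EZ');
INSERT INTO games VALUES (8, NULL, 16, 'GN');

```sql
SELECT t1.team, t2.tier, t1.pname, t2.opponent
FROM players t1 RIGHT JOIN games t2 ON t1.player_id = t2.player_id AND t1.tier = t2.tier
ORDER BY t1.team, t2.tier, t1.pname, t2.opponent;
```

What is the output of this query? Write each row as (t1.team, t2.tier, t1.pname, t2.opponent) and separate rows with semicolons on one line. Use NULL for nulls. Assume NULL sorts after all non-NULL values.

(GN, GN, Nora, EZ); (GN, GN, Nora, LS); (QE, EZ, Zane, NULL); (NULL, EZ, NULL, HP); (NULL, GN, NULL, HP); (NULL, GN, NULL, OC); (NULL, GN, NULL, NULL)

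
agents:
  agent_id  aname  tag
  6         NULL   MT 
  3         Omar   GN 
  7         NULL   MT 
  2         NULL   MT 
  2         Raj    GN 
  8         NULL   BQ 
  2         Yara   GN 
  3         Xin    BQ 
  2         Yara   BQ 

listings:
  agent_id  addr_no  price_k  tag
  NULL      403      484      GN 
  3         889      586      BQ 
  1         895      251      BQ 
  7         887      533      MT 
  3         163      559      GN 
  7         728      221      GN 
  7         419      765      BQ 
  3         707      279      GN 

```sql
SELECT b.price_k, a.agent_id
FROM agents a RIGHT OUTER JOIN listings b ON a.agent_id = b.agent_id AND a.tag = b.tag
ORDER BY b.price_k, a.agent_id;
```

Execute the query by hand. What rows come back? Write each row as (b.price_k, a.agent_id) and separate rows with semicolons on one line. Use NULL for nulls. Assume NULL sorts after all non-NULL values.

RIGHT JOIN keeps every row from `listings`; unmatched rows get NULL for `agents`'s columns.
Matching on a.agent_id = b.agent_id AND a.tag = b.tag. A NULL in a compared column never satisfies the condition.
Matched pairs: 4; unmatched b rows kept: 4.

(221, NULL); (251, NULL); (279, 3); (484, NULL); (533, 7); (559, 3); (586, 3); (765, NULL)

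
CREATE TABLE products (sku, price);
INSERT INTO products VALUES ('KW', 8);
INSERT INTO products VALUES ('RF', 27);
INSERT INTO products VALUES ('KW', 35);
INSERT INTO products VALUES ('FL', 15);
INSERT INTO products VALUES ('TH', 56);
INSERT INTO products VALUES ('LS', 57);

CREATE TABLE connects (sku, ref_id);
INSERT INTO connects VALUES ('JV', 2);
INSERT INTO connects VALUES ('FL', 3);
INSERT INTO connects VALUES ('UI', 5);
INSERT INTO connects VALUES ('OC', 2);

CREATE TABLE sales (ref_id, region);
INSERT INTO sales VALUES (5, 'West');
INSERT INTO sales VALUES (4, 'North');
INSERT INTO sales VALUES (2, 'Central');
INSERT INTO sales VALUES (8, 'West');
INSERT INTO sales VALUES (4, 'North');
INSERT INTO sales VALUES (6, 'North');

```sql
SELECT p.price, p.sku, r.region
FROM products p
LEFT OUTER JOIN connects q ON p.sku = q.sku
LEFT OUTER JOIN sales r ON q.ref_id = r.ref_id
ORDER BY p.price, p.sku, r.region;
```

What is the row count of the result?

6

Step 1 — p LEFT JOIN q on sku → 6 row(s).
Then LEFT JOIN `sales r` on ref_id: each of those 6 rows is kept; rows whose q.ref_id has no match in r get NULL for r's columns.
Result: 6 row(s).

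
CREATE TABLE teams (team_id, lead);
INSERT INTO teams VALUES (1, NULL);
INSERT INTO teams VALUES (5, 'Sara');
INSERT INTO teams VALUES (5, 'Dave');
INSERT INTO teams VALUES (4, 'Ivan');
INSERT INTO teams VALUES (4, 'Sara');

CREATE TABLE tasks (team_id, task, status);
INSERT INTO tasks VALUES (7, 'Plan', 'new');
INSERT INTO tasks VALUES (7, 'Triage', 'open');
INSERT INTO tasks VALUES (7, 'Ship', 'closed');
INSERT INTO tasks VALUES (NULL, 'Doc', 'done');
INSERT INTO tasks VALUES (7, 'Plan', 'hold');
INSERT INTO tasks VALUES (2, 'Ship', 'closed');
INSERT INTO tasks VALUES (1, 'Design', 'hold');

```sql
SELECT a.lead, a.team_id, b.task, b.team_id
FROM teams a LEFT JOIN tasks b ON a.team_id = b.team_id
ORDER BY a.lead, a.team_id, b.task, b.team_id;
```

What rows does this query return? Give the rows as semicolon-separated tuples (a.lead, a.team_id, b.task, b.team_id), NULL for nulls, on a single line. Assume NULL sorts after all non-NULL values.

LEFT JOIN keeps every row from `teams`; unmatched rows get NULL for `tasks`'s columns.
Matching on a.team_id = b.team_id. A NULL in a compared column never satisfies the condition.
- a row (team_id=1): matches 1 b row(s) → 1 output row(s).
- a row (team_id=5): no match → kept, b columns NULL.
- a row (team_id=5): no match → kept, b columns NULL.
- a row (team_id=4): no match → kept, b columns NULL.
- a row (team_id=4): no match → kept, b columns NULL.
After projecting and ordering:
a.lead | a.team_id | b.task | b.team_id
Dave | 5 | NULL | NULL
Ivan | 4 | NULL | NULL
Sara | 4 | NULL | NULL
Sara | 5 | NULL | NULL
NULL | 1 | Design | 1

(Dave, 5, NULL, NULL); (Ivan, 4, NULL, NULL); (Sara, 4, NULL, NULL); (Sara, 5, NULL, NULL); (NULL, 1, Design, 1)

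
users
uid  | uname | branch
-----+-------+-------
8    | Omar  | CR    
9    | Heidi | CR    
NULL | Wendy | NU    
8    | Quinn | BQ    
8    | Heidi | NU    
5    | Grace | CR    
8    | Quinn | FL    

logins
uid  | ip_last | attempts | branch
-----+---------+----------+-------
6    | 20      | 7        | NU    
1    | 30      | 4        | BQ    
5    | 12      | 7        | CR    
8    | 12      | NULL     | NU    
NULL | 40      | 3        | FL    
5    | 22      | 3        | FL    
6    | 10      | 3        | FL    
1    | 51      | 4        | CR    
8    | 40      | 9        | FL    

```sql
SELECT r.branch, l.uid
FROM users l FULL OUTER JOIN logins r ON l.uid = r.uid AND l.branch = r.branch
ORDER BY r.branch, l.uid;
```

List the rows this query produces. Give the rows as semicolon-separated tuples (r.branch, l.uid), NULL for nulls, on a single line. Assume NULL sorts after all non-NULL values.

FULL OUTER JOIN keeps every row from both sides; unmatched rows get NULL for the other side's columns.
Matching on l.uid = r.uid AND l.branch = r.branch. A NULL in a compared column never satisfies the condition.
- l (uid=8, branch=CR) has no partner → padded with NULL.
- l (uid=9, branch=CR) has no partner → padded with NULL.
- l (uid=NULL, branch=NU) has no partner → padded with NULL.
- l (uid=8, branch=BQ) has no partner → padded with NULL.
- l (uid=8, branch=NU) pairs with 1 row(s) of r.
- l (uid=5, branch=CR) pairs with 1 row(s) of r.
- l (uid=8, branch=FL) pairs with 1 row(s) of r.
- plus 6 unmatched r row(s), each kept with NULL l columns.

(BQ, NULL); (CR, 5); (CR, NULL); (FL, 8); (FL, NULL); (FL, NULL); (FL, NULL); (NU, 8); (NU, NULL); (NULL, 8); (NULL, 8); (NULL, 9); (NULL, NULL)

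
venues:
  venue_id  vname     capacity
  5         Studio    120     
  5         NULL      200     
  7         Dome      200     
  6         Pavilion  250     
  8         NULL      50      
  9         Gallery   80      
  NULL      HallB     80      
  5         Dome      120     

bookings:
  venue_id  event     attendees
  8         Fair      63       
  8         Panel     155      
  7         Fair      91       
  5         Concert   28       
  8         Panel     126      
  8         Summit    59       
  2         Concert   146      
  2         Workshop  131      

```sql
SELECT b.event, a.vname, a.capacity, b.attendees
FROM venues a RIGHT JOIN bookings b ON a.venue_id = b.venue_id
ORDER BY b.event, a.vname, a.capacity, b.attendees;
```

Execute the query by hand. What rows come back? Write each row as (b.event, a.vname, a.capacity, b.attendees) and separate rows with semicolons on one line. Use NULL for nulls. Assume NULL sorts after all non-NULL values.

RIGHT JOIN keeps every row from `bookings`; unmatched rows get NULL for `venues`'s columns.
Matching on a.venue_id = b.venue_id. A NULL in a compared column never satisfies the condition.
- a row (venue_id=5): matches 1 b row(s) → 1 output row(s).
- a row (venue_id=5): matches 1 b row(s) → 1 output row(s).
- a row (venue_id=7): matches 1 b row(s) → 1 output row(s).
- a row (venue_id=6): no match.
- a row (venue_id=8): matches 4 b row(s) → 4 output row(s).
- a row (venue_id=9): no match.
- a row (venue_id=NULL): no match.
- a row (venue_id=5): matches 1 b row(s) → 1 output row(s).
- 2 b row(s) had no a match → kept, a columns NULL.
After projecting and ordering:
b.event | a.vname | a.capacity | b.attendees
Concert | Dome | 120 | 28
Concert | Studio | 120 | 28
Concert | NULL | 200 | 28
Concert | NULL | NULL | 146
Fair | Dome | 200 | 91
Fair | NULL | 50 | 63
Panel | NULL | 50 | 126
Panel | NULL | 50 | 155
Summit | NULL | 50 | 59
Workshop | NULL | NULL | 131

(Concert, Dome, 120, 28); (Concert, Studio, 120, 28); (Concert, NULL, 200, 28); (Concert, NULL, NULL, 146); (Fair, Dome, 200, 91); (Fair, NULL, 50, 63); (Panel, NULL, 50, 126); (Panel, NULL, 50, 155); (Summit, NULL, 50, 59); (Workshop, NULL, NULL, 131)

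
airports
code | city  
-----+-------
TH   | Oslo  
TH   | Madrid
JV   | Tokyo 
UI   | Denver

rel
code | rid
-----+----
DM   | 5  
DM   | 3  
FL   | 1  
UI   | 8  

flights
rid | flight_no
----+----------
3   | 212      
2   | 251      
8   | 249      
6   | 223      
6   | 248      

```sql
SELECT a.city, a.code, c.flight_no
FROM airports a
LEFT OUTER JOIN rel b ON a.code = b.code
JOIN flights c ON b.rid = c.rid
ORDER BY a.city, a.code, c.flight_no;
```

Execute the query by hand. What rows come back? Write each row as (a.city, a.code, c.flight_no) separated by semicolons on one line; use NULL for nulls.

Evaluate left to right. First `airports a LEFT JOIN rel b` on code: 4 row(s).
Then INNER JOIN `flights c` on rid: keep only rows whose b.rid appears in c.

(Denver, UI, 249)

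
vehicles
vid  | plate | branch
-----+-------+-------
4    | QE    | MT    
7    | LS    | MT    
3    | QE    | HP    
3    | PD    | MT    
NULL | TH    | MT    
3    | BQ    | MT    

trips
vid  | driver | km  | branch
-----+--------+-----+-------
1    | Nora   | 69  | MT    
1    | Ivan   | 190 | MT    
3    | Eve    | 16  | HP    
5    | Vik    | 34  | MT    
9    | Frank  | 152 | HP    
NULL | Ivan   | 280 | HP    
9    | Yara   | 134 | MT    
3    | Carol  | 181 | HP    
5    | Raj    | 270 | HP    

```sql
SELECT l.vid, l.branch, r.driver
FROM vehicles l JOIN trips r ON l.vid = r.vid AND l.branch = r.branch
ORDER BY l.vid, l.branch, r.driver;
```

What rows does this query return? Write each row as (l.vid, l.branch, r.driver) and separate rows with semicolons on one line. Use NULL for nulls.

(3, HP, Carol); (3, HP, Eve)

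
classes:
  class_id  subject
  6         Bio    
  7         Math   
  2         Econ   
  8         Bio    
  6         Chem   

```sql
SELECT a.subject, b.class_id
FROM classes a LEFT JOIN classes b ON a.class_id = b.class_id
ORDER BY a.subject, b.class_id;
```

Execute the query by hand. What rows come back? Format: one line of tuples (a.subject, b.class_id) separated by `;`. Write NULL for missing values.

(Bio, 6); (Bio, 6); (Bio, 8); (Chem, 6); (Chem, 6); (Econ, 2); (Math, 7)

LEFT JOIN keeps every row from `classes a`; unmatched rows get NULL for `classes b`'s columns.
Matching on a.class_id = b.class_id.
- class_id=6: 2 matching b row(s), so 2 row(s) emitted.
- class_id=7: 1 matching b row(s), so 1 row(s) emitted.
- class_id=2: 1 matching b row(s), so 1 row(s) emitted.
- class_id=8: 1 matching b row(s), so 1 row(s) emitted.
- class_id=6: 2 matching b row(s), so 2 row(s) emitted.
After projecting and ordering:
a.subject | b.class_id
Bio | 6
Bio | 6
Bio | 8
Chem | 6
Chem | 6
Econ | 2
Math | 7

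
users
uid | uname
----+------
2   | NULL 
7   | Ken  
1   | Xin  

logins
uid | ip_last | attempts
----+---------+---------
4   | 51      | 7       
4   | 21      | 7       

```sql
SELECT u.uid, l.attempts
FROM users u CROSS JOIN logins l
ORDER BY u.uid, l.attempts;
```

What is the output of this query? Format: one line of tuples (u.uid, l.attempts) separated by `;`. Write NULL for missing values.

CROSS JOIN pairs every row of `users` with every row of `logins`: 3 × 2 = 6 rows.
After projecting and ordering:
u.uid | l.attempts
1 | 7
1 | 7
2 | 7
2 | 7
7 | 7
7 | 7

(1, 7); (1, 7); (2, 7); (2, 7); (7, 7); (7, 7)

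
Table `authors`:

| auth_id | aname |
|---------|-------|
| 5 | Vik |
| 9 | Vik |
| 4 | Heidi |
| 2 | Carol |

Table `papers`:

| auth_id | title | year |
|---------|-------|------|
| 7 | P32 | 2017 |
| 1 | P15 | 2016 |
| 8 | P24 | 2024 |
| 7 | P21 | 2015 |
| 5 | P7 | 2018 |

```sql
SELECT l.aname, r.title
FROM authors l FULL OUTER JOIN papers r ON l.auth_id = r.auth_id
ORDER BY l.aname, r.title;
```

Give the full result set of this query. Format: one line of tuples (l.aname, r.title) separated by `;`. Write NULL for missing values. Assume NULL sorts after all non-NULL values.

FULL OUTER JOIN keeps every row from both sides; unmatched rows get NULL for the other side's columns.
Matching on l.auth_id = r.auth_id.
- l row (auth_id=5): matches 1 r row(s) → 1 output row(s).
- l row (auth_id=9): no match → kept, r columns NULL.
- l row (auth_id=4): no match → kept, r columns NULL.
- l row (auth_id=2): no match → kept, r columns NULL.
- 4 r row(s) had no l match → kept, l columns NULL.
After projecting and ordering:
l.aname | r.title
Carol | NULL
Heidi | NULL
Vik | P7
Vik | NULL
NULL | P15
NULL | P21
NULL | P24
NULL | P32

(Carol, NULL); (Heidi, NULL); (Vik, P7); (Vik, NULL); (NULL, P15); (NULL, P21); (NULL, P24); (NULL, P32)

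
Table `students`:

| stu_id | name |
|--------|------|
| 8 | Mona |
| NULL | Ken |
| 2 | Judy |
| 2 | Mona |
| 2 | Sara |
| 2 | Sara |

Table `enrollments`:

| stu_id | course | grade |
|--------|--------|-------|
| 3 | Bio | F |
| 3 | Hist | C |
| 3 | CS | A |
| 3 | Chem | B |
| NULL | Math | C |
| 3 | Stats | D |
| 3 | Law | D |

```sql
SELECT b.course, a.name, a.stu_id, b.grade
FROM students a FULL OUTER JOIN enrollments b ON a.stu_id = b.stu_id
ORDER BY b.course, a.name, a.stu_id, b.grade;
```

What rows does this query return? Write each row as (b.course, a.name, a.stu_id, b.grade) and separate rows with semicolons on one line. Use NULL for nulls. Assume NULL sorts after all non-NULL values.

(Bio, NULL, NULL, F); (CS, NULL, NULL, A); (Chem, NULL, NULL, B); (Hist, NULL, NULL, C); (Law, NULL, NULL, D); (Math, NULL, NULL, C); (Stats, NULL, NULL, D); (NULL, Judy, 2, NULL); (NULL, Ken, NULL, NULL); (NULL, Mona, 2, NULL); (NULL, Mona, 8, NULL); (NULL, Sara, 2, NULL); (NULL, Sara, 2, NULL)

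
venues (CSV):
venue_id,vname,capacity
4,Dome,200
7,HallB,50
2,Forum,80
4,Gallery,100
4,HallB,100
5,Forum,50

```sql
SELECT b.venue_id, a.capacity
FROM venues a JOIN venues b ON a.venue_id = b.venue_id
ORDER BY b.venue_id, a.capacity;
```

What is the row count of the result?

12

INNER JOIN keeps only pairs where the ON condition holds.
Matching on a.venue_id = b.venue_id.
- venue_id=4: 3 matching b row(s), so 3 row(s) emitted.
- venue_id=7: 1 matching b row(s), so 1 row(s) emitted.
- venue_id=2: 1 matching b row(s), so 1 row(s) emitted.
- venue_id=4: 3 matching b row(s), so 3 row(s) emitted.
- venue_id=4: 3 matching b row(s), so 3 row(s) emitted.
- venue_id=5: 1 matching b row(s), so 1 row(s) emitted.
Total: 12 rows.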